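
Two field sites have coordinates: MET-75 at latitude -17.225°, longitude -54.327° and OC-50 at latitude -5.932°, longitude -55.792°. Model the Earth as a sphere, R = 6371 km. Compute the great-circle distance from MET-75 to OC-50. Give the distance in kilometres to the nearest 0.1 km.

1265.8 km

Δφ = 11.2930°,  Δλ = -1.4650°
a = sin²(Δφ/2) + cos φ₁ cos φ₂ sin²(Δλ/2) = 0.009836
c = 2·arcsin(√a) = 0.198680 rad = 11.3835°
d = R·c = 6371 × 0.198680 = 1265.8 km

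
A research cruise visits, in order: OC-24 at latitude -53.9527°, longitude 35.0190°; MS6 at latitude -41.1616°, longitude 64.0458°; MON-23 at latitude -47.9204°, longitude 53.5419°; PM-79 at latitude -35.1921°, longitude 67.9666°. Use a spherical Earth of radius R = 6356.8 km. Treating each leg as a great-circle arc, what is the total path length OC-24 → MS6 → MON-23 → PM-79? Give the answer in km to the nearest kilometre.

5530 km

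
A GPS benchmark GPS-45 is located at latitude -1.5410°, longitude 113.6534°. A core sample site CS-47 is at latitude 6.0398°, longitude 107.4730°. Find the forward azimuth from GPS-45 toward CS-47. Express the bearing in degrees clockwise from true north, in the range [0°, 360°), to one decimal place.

Δλ = -6.1804°
y = sin Δλ · cos φ₂ = -0.107062
x = cos φ₁ sin φ₂ − sin φ₁ cos φ₂ cos Δλ = 0.131769
θ = atan2(y, x) = -39.0937° → 320.9063° (mod 360°)

320.9°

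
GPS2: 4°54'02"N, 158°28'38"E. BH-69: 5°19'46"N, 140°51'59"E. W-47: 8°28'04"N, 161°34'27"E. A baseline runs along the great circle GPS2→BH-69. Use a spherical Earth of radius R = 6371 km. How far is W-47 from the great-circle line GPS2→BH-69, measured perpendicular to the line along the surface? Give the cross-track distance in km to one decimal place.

410.1 km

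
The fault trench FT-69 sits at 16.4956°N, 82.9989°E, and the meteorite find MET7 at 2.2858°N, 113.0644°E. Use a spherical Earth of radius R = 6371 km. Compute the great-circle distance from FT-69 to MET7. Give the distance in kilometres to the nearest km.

Δφ = -14.2098°,  Δλ = 30.0655°
a = sin²(Δφ/2) + cos φ₁ cos φ₂ sin²(Δλ/2) = 0.079751
c = 2·arcsin(√a) = 0.572596 rad = 32.8074°
d = R·c = 6371 × 0.572596 = 3648.0 km

3648 km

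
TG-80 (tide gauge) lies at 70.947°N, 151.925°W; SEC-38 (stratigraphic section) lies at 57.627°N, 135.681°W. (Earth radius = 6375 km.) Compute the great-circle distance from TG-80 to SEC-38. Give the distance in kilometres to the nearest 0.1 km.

Δφ = -13.3200°,  Δλ = 16.2440°
a = sin²(Δφ/2) + cos φ₁ cos φ₂ sin²(Δλ/2) = 0.016940
c = 2·arcsin(√a) = 0.261045 rad = 14.9568°
d = R·c = 6375 × 0.261045 = 1664.2 km

1664.2 km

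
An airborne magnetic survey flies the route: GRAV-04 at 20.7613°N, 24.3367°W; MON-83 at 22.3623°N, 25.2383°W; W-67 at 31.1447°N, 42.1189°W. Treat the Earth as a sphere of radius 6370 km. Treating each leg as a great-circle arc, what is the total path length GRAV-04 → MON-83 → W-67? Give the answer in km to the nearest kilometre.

2137 km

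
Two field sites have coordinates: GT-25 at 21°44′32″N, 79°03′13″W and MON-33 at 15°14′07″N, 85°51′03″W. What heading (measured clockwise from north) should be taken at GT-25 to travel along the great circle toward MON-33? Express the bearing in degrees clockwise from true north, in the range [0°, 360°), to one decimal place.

GT-25: φ = +21.74222°, λ = -79.05361°
MON-33: φ = +15.23528°, λ = -85.85083°
Δλ = -6.7972°
y = sin Δλ · cos φ₂ = -0.114196
x = cos φ₁ sin φ₂ − sin φ₁ cos φ₂ cos Δλ = -0.110811
θ = atan2(y, x) = -134.1382° → 225.8618° (mod 360°)

225.9°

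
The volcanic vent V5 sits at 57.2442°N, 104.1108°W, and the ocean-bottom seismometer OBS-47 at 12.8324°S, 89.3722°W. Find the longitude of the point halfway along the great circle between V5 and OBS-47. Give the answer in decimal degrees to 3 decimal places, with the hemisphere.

94.621°W

Bx = cos φ₂ cos Δλ = 0.942942,  By = cos φ₂ sin Δλ = 0.248055
φₘ = atan2(sin φ₁ + sin φ₂, √((cos φ₁ + Bx)² + By²)) = 22.35887°
λₘ = λ₁ + atan2(By, cos φ₁ + Bx) = -94.62137°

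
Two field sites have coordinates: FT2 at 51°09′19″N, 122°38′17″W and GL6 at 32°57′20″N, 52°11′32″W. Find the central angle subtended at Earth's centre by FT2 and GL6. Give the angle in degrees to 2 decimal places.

53.14°

FT2: φ = +51.15528°, λ = -122.63806°
GL6: φ = +32.95556°, λ = -52.19222°
Δφ = -18.1997°,  Δλ = 70.4458°
a = sin²(Δφ/2) + cos φ₁ cos φ₂ sin²(Δλ/2) = 0.200084
c = 2·arcsin(√a) = 0.927505 rad = 53.1421°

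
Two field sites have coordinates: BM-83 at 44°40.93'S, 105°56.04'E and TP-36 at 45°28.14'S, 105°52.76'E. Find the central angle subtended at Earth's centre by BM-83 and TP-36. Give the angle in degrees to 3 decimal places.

BM-83: φ = -44.68217°, λ = +105.93400°
TP-36: φ = -45.46900°, λ = +105.87933°
Δφ = -0.7868°,  Δλ = -0.0547°
a = sin²(Δφ/2) + cos φ₁ cos φ₂ sin²(Δλ/2) = 0.000047
c = 2·arcsin(√a) = 0.013749 rad = 0.7878°

0.788°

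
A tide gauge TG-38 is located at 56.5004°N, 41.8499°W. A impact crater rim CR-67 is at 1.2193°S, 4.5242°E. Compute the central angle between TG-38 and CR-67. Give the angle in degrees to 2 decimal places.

68.72°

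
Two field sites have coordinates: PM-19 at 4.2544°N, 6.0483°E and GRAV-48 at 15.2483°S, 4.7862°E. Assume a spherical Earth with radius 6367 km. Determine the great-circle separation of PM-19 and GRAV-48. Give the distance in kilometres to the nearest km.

2172 km

Δφ = -19.5027°,  Δλ = -1.2621°
a = sin²(Δφ/2) + cos φ₁ cos φ₂ sin²(Δλ/2) = 0.028804
c = 2·arcsin(√a) = 0.341085 rad = 19.5427°
d = R·c = 6367 × 0.341085 = 2171.7 km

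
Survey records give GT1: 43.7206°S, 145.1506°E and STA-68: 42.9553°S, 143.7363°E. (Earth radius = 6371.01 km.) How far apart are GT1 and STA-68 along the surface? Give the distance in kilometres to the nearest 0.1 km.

142.6 km

Δφ = 0.7653°,  Δλ = -1.4143°
a = sin²(Δφ/2) + cos φ₁ cos φ₂ sin²(Δλ/2) = 0.000125
c = 2·arcsin(√a) = 0.022376 rad = 1.2821°
d = R·c = 6371.01 × 0.022376 = 142.6 km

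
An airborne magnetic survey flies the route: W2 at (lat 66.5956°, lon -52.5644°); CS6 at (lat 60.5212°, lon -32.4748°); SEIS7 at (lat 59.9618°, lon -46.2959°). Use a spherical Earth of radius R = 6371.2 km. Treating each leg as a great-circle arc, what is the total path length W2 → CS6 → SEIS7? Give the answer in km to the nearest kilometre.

W2→CS6: c = 0.187399 rad, d = 1193.96 km
CS6→SEIS7: c = 0.119905 rad, d = 763.94 km
Total = 1193.96 + 763.94 = 1957.89 km

1958 km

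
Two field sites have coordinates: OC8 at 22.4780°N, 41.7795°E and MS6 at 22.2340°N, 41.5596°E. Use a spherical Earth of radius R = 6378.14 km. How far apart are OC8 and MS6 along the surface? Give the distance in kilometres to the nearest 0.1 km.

Δφ = -0.2440°,  Δλ = -0.2199°
a = sin²(Δφ/2) + cos φ₁ cos φ₂ sin²(Δλ/2) = 0.000008
c = 2·arcsin(√a) = 0.005544 rad = 0.3176°
d = R·c = 6378.14 × 0.005544 = 35.4 km

35.4 km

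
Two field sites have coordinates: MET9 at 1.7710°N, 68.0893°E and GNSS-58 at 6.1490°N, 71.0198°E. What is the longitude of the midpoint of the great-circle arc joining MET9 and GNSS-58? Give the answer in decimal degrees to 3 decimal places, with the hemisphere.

69.551°E

Bx = cos φ₂ cos Δλ = 0.992947,  By = cos φ₂ sin Δλ = 0.050830
φₘ = atan2(sin φ₁ + sin φ₂, √((cos φ₁ + Bx)² + By²)) = 3.96129°
λₘ = λ₁ + atan2(By, cos φ₁ + Bx) = 69.55067°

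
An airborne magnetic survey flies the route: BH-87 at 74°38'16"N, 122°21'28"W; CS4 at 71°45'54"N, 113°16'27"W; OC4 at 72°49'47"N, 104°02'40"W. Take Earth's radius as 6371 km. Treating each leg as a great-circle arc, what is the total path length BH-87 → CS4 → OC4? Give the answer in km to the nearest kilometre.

765 km

BH-87: φ = +74.63778°, λ = -122.35778°
CS4: φ = +71.76500°, λ = -113.27417°
OC4: φ = +72.82972°, λ = -104.04444°
BH-87→CS4: c = 0.067782 rad, d = 431.84 km
CS4→OC4: c = 0.052325 rad, d = 333.36 km
Total = 431.84 + 333.36 = 765.20 km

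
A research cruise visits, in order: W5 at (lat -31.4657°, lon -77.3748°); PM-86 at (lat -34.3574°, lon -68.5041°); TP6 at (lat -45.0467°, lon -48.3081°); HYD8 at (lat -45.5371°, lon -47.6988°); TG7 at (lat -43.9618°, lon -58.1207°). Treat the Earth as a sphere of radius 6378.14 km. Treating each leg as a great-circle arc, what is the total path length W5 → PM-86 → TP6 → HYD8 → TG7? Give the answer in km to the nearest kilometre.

3893 km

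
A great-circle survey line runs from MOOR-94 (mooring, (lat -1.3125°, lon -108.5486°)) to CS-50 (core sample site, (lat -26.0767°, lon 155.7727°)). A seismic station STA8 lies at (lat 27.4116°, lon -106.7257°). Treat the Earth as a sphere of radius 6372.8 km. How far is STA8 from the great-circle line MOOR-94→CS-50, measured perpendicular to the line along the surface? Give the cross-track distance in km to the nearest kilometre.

2751 km

δ₁₃ = central angle MOOR-94→STA8 = 0.502264 rad  (haversine)
θ₁₃ = bearing MOOR-94→STA8 = 3.363°,  θ₁₂ = bearing MOOR-94→CS-50 = 243.713°
dₓₜ = R·arcsin(sin δ₁₃ · sin(θ₁₃ − θ₁₂)) = 6372.8·arcsin(0.48141·sin(-240.350°)) = 2750.867 km
|dₓₜ| = 2750.867 km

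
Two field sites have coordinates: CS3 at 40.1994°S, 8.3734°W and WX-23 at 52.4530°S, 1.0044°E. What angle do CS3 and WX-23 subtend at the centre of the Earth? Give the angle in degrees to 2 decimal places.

Δφ = -12.2536°,  Δλ = 9.3778°
a = sin²(Δφ/2) + cos φ₁ cos φ₂ sin²(Δλ/2) = 0.014502
c = 2·arcsin(√a) = 0.241431 rad = 13.8330°

13.83°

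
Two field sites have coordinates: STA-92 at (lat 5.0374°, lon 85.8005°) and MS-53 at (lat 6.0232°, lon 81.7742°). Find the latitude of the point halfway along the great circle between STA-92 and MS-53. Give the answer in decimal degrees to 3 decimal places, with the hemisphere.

Bx = cos φ₂ cos Δλ = 0.992025,  By = cos φ₂ sin Δλ = -0.069827
φₘ = atan2(sin φ₁ + sin φ₂, √((cos φ₁ + Bx)² + By²)) = 5.53369°
λₘ = λ₁ + atan2(By, cos φ₁ + Bx) = 83.78903°

5.534°N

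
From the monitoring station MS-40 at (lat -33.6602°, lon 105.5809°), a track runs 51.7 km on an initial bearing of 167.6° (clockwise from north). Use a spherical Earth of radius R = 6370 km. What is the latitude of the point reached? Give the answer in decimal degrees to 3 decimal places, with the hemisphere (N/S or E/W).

34.114°S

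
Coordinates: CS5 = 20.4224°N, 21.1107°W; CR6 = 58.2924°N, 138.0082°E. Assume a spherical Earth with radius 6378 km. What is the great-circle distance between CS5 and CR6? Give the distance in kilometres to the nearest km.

Δφ = 37.8700°,  Δλ = 159.1189°
a = sin²(Δφ/2) + cos φ₁ cos φ₂ sin²(Δλ/2) = 0.581672
c = 2·arcsin(√a) = 1.734875 rad = 99.4010°
d = R·c = 6378 × 1.734875 = 11065.0 km

11065 km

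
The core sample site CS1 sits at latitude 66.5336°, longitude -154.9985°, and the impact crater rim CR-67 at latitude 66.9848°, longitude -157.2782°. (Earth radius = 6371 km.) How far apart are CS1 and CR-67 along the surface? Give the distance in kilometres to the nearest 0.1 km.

111.9 km

Δφ = 0.4512°,  Δλ = -2.2797°
a = sin²(Δφ/2) + cos φ₁ cos φ₂ sin²(Δλ/2) = 0.000077
c = 2·arcsin(√a) = 0.017563 rad = 1.0063°
d = R·c = 6371 × 0.017563 = 111.9 km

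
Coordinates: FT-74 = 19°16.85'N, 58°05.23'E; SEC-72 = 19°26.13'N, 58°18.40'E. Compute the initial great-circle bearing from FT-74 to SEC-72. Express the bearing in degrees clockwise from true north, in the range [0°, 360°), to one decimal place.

FT-74: φ = +19.28083°, λ = +58.08717°
SEC-72: φ = +19.43550°, λ = +58.30667°
Δλ = 0.2195°
y = sin Δλ · cos φ₂ = 0.003613
x = cos φ₁ sin φ₂ − sin φ₁ cos φ₂ cos Δλ = 0.002702
θ = atan2(y, x) = 53.2093° → 53.2093° (mod 360°)

53.2°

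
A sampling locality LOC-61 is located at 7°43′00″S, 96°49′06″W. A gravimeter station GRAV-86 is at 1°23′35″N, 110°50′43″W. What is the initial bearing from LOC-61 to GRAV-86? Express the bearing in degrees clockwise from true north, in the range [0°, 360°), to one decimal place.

LOC-61: φ = -7.71667°, λ = -96.81833°
GRAV-86: φ = +1.39306°, λ = -110.84528°
Δλ = -14.0269°
y = sin Δλ · cos φ₂ = -0.242307
x = cos φ₁ sin φ₂ − sin φ₁ cos φ₂ cos Δλ = 0.154323
θ = atan2(y, x) = -57.5073° → 302.4927° (mod 360°)

302.5°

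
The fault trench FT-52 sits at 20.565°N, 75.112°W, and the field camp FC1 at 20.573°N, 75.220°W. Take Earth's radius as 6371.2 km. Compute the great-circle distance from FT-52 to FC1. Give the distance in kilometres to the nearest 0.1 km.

11.3 km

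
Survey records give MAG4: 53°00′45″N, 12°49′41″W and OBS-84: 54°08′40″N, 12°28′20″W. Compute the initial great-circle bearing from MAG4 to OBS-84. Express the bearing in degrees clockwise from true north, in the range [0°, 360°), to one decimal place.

MAG4: φ = +53.01250°, λ = -12.82806°
OBS-84: φ = +54.14444°, λ = -12.47222°
Δλ = 0.3558°
y = sin Δλ · cos φ₂ = 0.003638
x = cos φ₁ sin φ₂ − sin φ₁ cos φ₂ cos Δλ = 0.019764
θ = atan2(y, x) = 10.4291° → 10.4291° (mod 360°)

10.4°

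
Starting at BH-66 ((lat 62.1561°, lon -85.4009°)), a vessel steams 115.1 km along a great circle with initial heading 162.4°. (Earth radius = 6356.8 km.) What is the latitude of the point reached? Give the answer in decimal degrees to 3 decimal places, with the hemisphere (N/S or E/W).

61.166°N

δ = d/R = 115.1/6356.8 = 0.018107 rad
φ₂ = arcsin(sin φ₁ cos δ + cos φ₁ sin δ cos θ)
   = arcsin(0.88422·0.99984 + 0.46706·0.01811·-0.95319) = 61.16566°
λ₂ = λ₁ + atan2(sin θ sin δ cos φ₁, cos δ − sin φ₁ sin φ₂) = -84.75049°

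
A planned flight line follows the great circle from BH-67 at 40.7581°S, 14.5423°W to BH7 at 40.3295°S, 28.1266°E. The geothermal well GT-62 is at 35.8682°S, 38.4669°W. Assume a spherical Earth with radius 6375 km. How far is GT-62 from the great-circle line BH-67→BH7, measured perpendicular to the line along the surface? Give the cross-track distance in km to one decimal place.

δ₁₃ = central angle BH-67→GT-62 = 0.337396 rad  (haversine)
θ₁₃ = bearing BH-67→GT-62 = 276.903°,  θ₁₂ = bearing BH-67→BH7 = 103.524°
dₓₜ = R·arcsin(sin δ₁₃ · sin(θ₁₃ − θ₁₂)) = 6375·arcsin(0.33103·sin(173.379°)) = 243.384 km
|dₓₜ| = 243.384 km

243.4 km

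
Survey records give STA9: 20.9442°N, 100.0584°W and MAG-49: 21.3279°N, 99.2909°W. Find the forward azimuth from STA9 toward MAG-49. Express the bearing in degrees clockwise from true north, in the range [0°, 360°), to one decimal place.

61.7°

Δλ = 0.7675°
y = sin Δλ · cos φ₂ = 0.012478
x = cos φ₁ sin φ₂ − sin φ₁ cos φ₂ cos Δλ = 0.006727
θ = atan2(y, x) = 61.6710° → 61.6710° (mod 360°)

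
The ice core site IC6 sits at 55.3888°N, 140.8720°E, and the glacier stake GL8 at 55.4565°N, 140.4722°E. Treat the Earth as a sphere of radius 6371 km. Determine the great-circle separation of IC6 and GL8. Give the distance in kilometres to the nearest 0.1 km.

26.3 km

Δφ = 0.0677°,  Δλ = -0.3998°
a = sin²(Δφ/2) + cos φ₁ cos φ₂ sin²(Δλ/2) = 0.000004
c = 2·arcsin(√a) = 0.004133 rad = 0.2368°
d = R·c = 6371 × 0.004133 = 26.3 km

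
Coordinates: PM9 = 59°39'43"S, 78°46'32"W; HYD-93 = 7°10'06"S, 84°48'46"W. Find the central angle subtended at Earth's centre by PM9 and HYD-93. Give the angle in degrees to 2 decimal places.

52.69°

PM9: φ = -59.66194°, λ = -78.77556°
HYD-93: φ = -7.16833°, λ = -84.81278°
Δφ = 52.4936°,  Δλ = -6.0372°
a = sin²(Δφ/2) + cos φ₁ cos φ₂ sin²(Δλ/2) = 0.196965
c = 2·arcsin(√a) = 0.919685 rad = 52.6941°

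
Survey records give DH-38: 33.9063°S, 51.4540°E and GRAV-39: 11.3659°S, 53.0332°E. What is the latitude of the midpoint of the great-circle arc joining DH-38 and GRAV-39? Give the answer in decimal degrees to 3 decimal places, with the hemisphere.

22.638°S

Bx = cos φ₂ cos Δλ = 0.980016,  By = cos φ₂ sin Δλ = 0.027018
φₘ = atan2(sin φ₁ + sin φ₂, √((cos φ₁ + Bx)² + By²)) = -22.63802°
λₘ = λ₁ + atan2(By, cos φ₁ + Bx) = 52.30922°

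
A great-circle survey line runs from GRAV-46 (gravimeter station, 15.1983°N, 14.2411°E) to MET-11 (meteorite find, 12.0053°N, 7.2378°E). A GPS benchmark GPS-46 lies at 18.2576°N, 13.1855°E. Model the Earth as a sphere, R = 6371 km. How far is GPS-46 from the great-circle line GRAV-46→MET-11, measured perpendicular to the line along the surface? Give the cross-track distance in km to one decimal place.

δ₁₃ = central angle GRAV-46→GPS-46 = 0.056234 rad  (haversine)
θ₁₃ = bearing GRAV-46→GPS-46 = 341.864°,  θ₁₂ = bearing GRAV-46→MET-11 = 245.725°
dₓₜ = R·arcsin(sin δ₁₃ · sin(θ₁₃ − θ₁₂)) = 6371·arcsin(0.05620·sin(96.139°)) = 356.208 km
|dₓₜ| = 356.208 km

356.2 km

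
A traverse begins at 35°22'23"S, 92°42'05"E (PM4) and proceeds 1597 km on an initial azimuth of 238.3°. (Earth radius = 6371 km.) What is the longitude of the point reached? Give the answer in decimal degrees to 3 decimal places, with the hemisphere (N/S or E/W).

76.245°E

PM4: φ = -35.37306°, λ = +92.70139°
δ = d/R = 1597/6371 = 0.250667 rad
φ₂ = arcsin(sin φ₁ cos δ + cos φ₁ sin δ cos θ)
   = arcsin(-0.57890·0.96875 + 0.81540·0.24805·-0.52547) = -41.84268°
λ₂ = λ₁ + atan2(sin θ sin δ cos φ₁, cos δ − sin φ₁ sin φ₂) = 76.24483°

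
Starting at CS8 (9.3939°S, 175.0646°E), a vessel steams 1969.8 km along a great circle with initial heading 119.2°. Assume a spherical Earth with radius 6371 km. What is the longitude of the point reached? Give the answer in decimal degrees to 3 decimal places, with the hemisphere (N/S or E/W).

δ = d/R = 1969.8/6371 = 0.309182 rad
φ₂ = arcsin(sin φ₁ cos δ + cos φ₁ sin δ cos θ)
   = arcsin(-0.16322·0.95258 + 0.98659·0.30428·-0.48786) = -17.57395°
λ₂ = λ₁ + atan2(sin θ sin δ cos φ₁, cos δ − sin φ₁ sin φ₂) = -168.75778°

168.758°W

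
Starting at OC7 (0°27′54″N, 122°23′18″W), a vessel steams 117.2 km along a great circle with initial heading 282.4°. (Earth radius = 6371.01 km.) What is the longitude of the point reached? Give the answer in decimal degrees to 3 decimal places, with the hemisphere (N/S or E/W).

OC7: φ = +0.46500°, λ = -122.38833°
δ = d/R = 117.2/6371.01 = 0.018396 rad
φ₂ = arcsin(sin φ₁ cos δ + cos φ₁ sin δ cos θ)
   = arcsin(0.00812·0.99983 + 0.99997·0.01839·0.21474) = 0.69124°
λ₂ = λ₁ + atan2(sin θ sin δ cos φ₁, cos δ − sin φ₁ sin φ₂) = -123.41782°

123.418°W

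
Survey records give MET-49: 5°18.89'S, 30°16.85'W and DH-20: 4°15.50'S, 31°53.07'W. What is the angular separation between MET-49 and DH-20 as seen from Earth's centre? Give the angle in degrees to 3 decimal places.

MET-49: φ = -5.31483°, λ = -30.28083°
DH-20: φ = -4.25833°, λ = -31.88450°
Δφ = 1.0565°,  Δλ = -1.6037°
a = sin²(Δφ/2) + cos φ₁ cos φ₂ sin²(Δλ/2) = 0.000279
c = 2·arcsin(√a) = 0.033436 rad = 1.9157°

1.916°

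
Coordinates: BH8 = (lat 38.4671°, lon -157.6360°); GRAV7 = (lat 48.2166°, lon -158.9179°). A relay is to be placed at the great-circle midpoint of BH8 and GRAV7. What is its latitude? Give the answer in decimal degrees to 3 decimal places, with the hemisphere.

Bx = cos φ₂ cos Δλ = 0.666150,  By = cos φ₂ sin Δλ = -0.014907
φₘ = atan2(sin φ₁ + sin φ₂, √((cos φ₁ + Bx)² + By²)) = 43.34363°
λₘ = λ₁ + atan2(By, cos φ₁ + Bx) = -158.22536°

43.344°N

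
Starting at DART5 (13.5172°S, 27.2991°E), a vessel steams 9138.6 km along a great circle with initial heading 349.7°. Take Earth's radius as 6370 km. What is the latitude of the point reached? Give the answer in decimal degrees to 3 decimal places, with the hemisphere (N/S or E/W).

66.355°N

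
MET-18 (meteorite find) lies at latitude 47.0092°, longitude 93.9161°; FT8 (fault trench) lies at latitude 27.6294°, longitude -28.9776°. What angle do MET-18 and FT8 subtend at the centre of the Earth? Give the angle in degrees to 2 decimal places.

Δφ = -19.3798°,  Δλ = -122.8937°
a = sin²(Δφ/2) + cos φ₁ cos φ₂ sin²(Δλ/2) = 0.494436
c = 2·arcsin(√a) = 1.559668 rad = 89.3624°

89.36°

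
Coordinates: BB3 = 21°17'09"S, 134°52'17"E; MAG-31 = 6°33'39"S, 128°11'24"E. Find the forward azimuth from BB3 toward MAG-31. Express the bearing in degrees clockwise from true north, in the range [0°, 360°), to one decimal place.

BB3: φ = -21.28583°, λ = +134.87139°
MAG-31: φ = -6.56083°, λ = +128.19000°
Δλ = -6.6814°
y = sin Δλ · cos φ₂ = -0.115586
x = cos φ₁ sin φ₂ − sin φ₁ cos φ₂ cos Δλ = 0.251731
θ = atan2(y, x) = -24.6630° → 335.3370° (mod 360°)

335.3°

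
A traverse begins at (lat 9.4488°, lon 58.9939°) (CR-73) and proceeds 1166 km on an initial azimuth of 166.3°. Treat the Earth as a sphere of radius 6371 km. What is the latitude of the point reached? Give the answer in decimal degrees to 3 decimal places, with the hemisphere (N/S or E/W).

0.745°S

δ = d/R = 1166/6371 = 0.183017 rad
φ₂ = arcsin(sin φ₁ cos δ + cos φ₁ sin δ cos θ)
   = arcsin(0.16417·0.98330 + 0.98643·0.18200·-0.97155) = -0.74460°
λ₂ = λ₁ + atan2(sin θ sin δ cos φ₁, cos δ − sin φ₁ sin φ₂) = 61.46454°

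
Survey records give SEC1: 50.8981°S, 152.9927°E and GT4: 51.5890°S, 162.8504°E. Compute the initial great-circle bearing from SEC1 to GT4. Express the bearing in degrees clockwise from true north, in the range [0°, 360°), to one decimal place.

100.2°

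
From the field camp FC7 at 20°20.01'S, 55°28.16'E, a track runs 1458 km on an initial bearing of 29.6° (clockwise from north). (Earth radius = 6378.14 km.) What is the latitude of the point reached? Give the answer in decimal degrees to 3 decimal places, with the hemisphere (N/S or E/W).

FC7: φ = -20.33350°, λ = +55.46933°
δ = d/R = 1458/6378.14 = 0.228593 rad
φ₂ = arcsin(sin φ₁ cos δ + cos φ₁ sin δ cos θ)
   = arcsin(-0.34748·0.97399 + 0.93769·0.22661·0.86949) = -8.84073°
λ₂ = λ₁ + atan2(sin θ sin δ cos φ₁, cos δ − sin φ₁ sin φ₂) = 61.97358°

8.841°S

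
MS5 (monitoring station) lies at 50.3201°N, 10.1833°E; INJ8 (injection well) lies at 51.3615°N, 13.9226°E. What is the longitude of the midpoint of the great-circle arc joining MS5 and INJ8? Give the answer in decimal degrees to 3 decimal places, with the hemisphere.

Bx = cos φ₂ cos Δλ = 0.623075,  By = cos φ₂ sin Δλ = 0.040722
φₘ = atan2(sin φ₁ + sin φ₂, √((cos φ₁ + Bx)² + By²)) = 50.85574°
λₘ = λ₁ + atan2(By, cos φ₁ + Bx) = 12.03208°

12.032°E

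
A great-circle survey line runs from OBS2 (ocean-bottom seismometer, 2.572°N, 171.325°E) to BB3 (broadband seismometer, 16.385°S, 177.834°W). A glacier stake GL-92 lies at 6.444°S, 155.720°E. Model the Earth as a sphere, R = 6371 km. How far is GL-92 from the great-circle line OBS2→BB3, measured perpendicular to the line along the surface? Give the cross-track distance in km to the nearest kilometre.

2001 km

δ₁₃ = central angle OBS2→GL-92 = 0.314169 rad  (haversine)
θ₁₃ = bearing OBS2→GL-92 = 239.881°,  θ₁₂ = bearing OBS2→BB3 = 150.892°
dₓₜ = R·arcsin(sin δ₁₃ · sin(θ₁₃ − θ₁₂)) = 6371·arcsin(0.30903·sin(88.989°)) = 2001.249 km
|dₓₜ| = 2001.249 km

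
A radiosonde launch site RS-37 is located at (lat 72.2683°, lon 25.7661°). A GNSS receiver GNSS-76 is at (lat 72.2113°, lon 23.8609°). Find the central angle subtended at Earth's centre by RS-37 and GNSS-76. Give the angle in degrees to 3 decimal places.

0.584°

Δφ = -0.0570°,  Δλ = -1.9052°
a = sin²(Δφ/2) + cos φ₁ cos φ₂ sin²(Δλ/2) = 0.000026
c = 2·arcsin(√a) = 0.010191 rad = 0.5839°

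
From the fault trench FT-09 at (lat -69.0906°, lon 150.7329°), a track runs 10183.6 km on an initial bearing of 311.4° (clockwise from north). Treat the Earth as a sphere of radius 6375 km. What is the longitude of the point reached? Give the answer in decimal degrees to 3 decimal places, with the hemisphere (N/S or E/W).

δ = d/R = 10183.6/6375 = 1.597427 rad
φ₂ = arcsin(sin φ₁ cos δ + cos φ₁ sin δ cos θ)
   = arcsin(-0.93415·-0.02663 + 0.35689·0.99965·0.66131) = 15.11796°
λ₂ = λ₁ + atan2(sin θ sin δ cos φ₁, cos δ − sin φ₁ sin φ₂) = 99.77104°

99.771°E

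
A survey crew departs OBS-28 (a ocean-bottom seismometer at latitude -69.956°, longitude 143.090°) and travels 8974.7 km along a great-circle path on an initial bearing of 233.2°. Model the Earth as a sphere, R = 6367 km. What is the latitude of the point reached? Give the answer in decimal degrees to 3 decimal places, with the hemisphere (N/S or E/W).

20.699°S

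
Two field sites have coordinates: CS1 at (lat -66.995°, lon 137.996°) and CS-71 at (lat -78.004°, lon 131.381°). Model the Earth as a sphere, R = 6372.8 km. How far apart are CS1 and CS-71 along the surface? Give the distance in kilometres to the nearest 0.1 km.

Δφ = -11.0090°,  Δλ = -6.6150°
a = sin²(Δφ/2) + cos φ₁ cos φ₂ sin²(Δλ/2) = 0.009472
c = 2·arcsin(√a) = 0.194955 rad = 11.1701°
d = R·c = 6372.8 × 0.194955 = 1242.4 km

1242.4 km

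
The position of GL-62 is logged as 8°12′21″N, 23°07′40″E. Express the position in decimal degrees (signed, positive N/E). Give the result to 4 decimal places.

lat: 8.2058° N → +8.2058°
lon: 23.1278° E → +23.1278°

+8.2058°, +23.1278°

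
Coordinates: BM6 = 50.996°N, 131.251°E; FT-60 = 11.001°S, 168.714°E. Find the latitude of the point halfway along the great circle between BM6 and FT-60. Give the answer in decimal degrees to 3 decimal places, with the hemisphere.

Bx = cos φ₂ cos Δλ = 0.779160,  By = cos φ₂ sin Δλ = 0.597072
φₘ = atan2(sin φ₁ + sin φ₂, √((cos φ₁ + Bx)² + By²)) = 20.96795°
λₘ = λ₁ + atan2(By, cos φ₁ + Bx) = 154.22287°

20.968°N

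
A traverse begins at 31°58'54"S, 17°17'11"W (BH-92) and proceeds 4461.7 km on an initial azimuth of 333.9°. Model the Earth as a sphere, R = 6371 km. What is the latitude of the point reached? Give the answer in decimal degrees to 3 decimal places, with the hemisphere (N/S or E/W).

4.928°N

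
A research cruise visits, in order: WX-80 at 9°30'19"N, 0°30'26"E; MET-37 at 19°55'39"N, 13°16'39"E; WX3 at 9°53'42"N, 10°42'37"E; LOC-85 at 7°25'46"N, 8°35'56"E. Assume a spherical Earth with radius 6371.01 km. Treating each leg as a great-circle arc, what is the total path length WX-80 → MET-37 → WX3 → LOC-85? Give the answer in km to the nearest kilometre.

WX-80: φ = +9.50528°, λ = +0.50722°
MET-37: φ = +19.92750°, λ = +13.27750°
WX3: φ = +9.89500°, λ = +10.71028°
LOC-85: φ = +7.42944°, λ = +8.59889°
WX-80→MET-37: c = 0.281766 rad, d = 1795.13 km
MET-37→WX3: c = 0.180358 rad, d = 1149.06 km
WX3→LOC-85: c = 0.056380 rad, d = 359.20 km
Total = 1795.13 + 1149.06 + 359.20 = 3303.39 km

3303 km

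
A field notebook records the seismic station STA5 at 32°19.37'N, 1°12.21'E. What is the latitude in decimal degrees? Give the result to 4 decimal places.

32.3228°N

32° + 19.37′/60 = 32 + 0.32283 = 32.3228°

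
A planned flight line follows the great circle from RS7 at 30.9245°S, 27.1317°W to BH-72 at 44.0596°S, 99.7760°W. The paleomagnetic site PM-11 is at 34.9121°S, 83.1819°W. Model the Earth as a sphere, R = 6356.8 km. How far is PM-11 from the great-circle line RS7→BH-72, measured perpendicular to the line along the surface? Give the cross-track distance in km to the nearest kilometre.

δ₁₃ = central angle RS7→PM-11 = 0.813474 rad  (haversine)
θ₁₃ = bearing RS7→PM-11 = 249.405°,  θ₁₂ = bearing RS7→BH-72 = 234.659°
dₓₜ = R·arcsin(sin δ₁₃ · sin(θ₁₃ − θ₁₂)) = 6356.8·arcsin(0.72668·sin(14.747°)) = 1182.648 km
|dₓₜ| = 1182.648 km

1183 km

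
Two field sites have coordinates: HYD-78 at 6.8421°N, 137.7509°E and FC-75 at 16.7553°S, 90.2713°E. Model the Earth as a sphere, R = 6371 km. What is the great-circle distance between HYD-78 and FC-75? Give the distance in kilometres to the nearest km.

Δφ = -23.5974°,  Δλ = -47.4796°
a = sin²(Δφ/2) + cos φ₁ cos φ₂ sin²(Δλ/2) = 0.195897
c = 2·arcsin(√a) = 0.916998 rad = 52.5401°
d = R·c = 6371 × 0.916998 = 5842.2 km

5842 km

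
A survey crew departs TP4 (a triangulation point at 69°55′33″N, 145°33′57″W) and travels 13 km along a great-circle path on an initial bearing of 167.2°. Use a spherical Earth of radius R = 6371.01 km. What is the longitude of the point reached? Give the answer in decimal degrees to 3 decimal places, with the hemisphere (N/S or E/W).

145.491°W

TP4: φ = +69.92583°, λ = -145.56583°
δ = d/R = 13/6371.01 = 0.002040 rad
φ₂ = arcsin(sin φ₁ cos δ + cos φ₁ sin δ cos θ)
   = arcsin(0.93925·1.00000 + 0.34324·0.00204·-0.97515) = 69.81181°
λ₂ = λ₁ + atan2(sin θ sin δ cos φ₁, cos δ − sin φ₁ sin φ₂) = -145.49078°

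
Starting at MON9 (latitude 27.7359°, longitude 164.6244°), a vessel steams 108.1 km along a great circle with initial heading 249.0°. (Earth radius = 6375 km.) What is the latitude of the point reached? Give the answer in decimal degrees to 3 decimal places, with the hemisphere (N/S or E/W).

δ = d/R = 108.1/6375 = 0.016957 rad
φ₂ = arcsin(sin φ₁ cos δ + cos φ₁ sin δ cos θ)
   = arcsin(0.46540·0.99986 + 0.88510·0.01696·-0.35837) = 27.38398°
λ₂ = λ₁ + atan2(sin θ sin δ cos φ₁, cos δ − sin φ₁ sin φ₂) = 163.60290°

27.384°N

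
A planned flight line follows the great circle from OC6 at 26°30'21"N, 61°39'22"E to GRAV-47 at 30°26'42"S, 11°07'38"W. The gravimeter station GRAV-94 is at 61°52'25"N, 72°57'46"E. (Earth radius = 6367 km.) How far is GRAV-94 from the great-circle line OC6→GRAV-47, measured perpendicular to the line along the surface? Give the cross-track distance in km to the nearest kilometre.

2813 km

OC6: φ = +26.50583°, λ = +61.65611°
GRAV-47: φ = -30.44500°, λ = -11.12722°
GRAV-94: φ = +61.87361°, λ = +72.96278°
δ₁₃ = central angle OC6→GRAV-94 = 0.631292 rad  (haversine)
θ₁₃ = bearing OC6→GRAV-94 = 9.010°,  θ₁₂ = bearing OC6→GRAV-47 = 235.436°
dₓₜ = R·arcsin(sin δ₁₃ · sin(θ₁₃ − θ₁₂)) = 6367·arcsin(0.59019·sin(-226.426°)) = 2813.029 km
|dₓₜ| = 2813.029 km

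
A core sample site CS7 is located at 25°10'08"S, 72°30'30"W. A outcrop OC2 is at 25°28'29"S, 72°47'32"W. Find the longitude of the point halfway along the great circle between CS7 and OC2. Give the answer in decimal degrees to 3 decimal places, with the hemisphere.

72.650°W

CS7: φ = -25.16889°, λ = -72.50833°
OC2: φ = -25.47472°, λ = -72.79222°
Bx = cos φ₂ cos Δλ = 0.902764,  By = cos φ₂ sin Δλ = -0.004473
φₘ = atan2(sin φ₁ + sin φ₂, √((cos φ₁ + Bx)² + By²)) = -25.32187°
λₘ = λ₁ + atan2(By, cos φ₁ + Bx) = -72.65010°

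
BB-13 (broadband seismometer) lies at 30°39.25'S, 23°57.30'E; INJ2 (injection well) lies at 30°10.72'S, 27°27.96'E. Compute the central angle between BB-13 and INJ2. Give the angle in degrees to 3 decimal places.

3.065°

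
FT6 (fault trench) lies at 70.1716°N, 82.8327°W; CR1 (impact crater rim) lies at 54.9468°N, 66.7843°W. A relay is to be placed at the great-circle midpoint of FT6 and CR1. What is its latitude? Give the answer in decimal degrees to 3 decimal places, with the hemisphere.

Bx = cos φ₂ cos Δλ = 0.551954,  By = cos φ₂ sin Δλ = 0.158775
φₘ = atan2(sin φ₁ + sin φ₂, √((cos φ₁ + Bx)² + By²)) = 62.77377°
λₘ = λ₁ + atan2(By, cos φ₁ + Bx) = -72.73049°

62.774°N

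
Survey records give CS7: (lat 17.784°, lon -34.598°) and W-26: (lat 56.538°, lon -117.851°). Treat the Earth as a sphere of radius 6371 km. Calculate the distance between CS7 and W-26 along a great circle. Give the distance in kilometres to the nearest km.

Δφ = 38.7540°,  Δλ = -83.2530°
a = sin²(Δφ/2) + cos φ₁ cos φ₂ sin²(Δλ/2) = 0.341755
c = 2·arcsin(√a) = 1.248770 rad = 71.5493°
d = R·c = 6371 × 1.248770 = 7955.9 km

7956 km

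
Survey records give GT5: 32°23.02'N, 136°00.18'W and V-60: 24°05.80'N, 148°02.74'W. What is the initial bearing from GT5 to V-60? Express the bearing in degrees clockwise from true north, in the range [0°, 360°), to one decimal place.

235.0°

GT5: φ = +32.38367°, λ = -136.00300°
V-60: φ = +24.09667°, λ = -148.04567°
Δλ = -12.0427°
y = sin Δλ · cos φ₂ = -0.190459
x = cos φ₁ sin φ₂ − sin φ₁ cos φ₂ cos Δλ = -0.133372
θ = atan2(y, x) = -125.0023° → 234.9977° (mod 360°)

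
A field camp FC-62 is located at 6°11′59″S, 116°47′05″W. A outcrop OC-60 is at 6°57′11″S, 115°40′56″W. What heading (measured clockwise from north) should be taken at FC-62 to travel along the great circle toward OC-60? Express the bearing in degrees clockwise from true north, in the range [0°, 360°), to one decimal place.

FC-62: φ = -6.19972°, λ = -116.78472°
OC-60: φ = -6.95306°, λ = -115.68222°
Δλ = 1.1025°
y = sin Δλ · cos φ₂ = 0.019100
x = cos φ₁ sin φ₂ − sin φ₁ cos φ₂ cos Δλ = -0.013168
θ = atan2(y, x) = 124.5831° → 124.5831° (mod 360°)

124.6°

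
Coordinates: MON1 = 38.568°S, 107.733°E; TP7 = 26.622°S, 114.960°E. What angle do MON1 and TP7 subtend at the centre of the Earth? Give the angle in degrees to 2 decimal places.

13.40°

Δφ = 11.9460°,  Δλ = 7.2270°
a = sin²(Δφ/2) + cos φ₁ cos φ₂ sin²(Δλ/2) = 0.013605
c = 2·arcsin(√a) = 0.233813 rad = 13.3965°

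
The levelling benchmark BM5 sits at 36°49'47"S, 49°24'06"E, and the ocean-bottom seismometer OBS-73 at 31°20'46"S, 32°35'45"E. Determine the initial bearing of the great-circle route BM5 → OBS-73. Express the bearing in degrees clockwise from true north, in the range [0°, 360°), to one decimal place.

BM5: φ = -36.82972°, λ = +49.40167°
OBS-73: φ = -31.34611°, λ = +32.59583°
Δλ = -16.8058°
y = sin Δλ · cos φ₂ = -0.246928
x = cos φ₁ sin φ₂ − sin φ₁ cos φ₂ cos Δλ = 0.073696
θ = atan2(y, x) = -73.3822° → 286.6178° (mod 360°)

286.6°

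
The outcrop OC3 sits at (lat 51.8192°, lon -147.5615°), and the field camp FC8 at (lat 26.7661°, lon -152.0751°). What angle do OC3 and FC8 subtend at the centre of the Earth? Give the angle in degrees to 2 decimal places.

25.28°

Δφ = -25.0531°,  Δλ = -4.5136°
a = sin²(Δφ/2) + cos φ₁ cos φ₂ sin²(Δλ/2) = 0.047898
c = 2·arcsin(√a) = 0.441284 rad = 25.2837°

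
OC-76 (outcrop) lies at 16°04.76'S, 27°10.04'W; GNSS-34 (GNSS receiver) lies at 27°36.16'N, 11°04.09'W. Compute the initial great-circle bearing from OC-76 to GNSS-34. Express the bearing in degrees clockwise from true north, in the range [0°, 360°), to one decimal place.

OC-76: φ = -16.07933°, λ = -27.16733°
GNSS-34: φ = +27.60267°, λ = -11.06817°
Δλ = 16.0992°
y = sin Δλ · cos φ₂ = 0.245739
x = cos φ₁ sin φ₂ − sin φ₁ cos φ₂ cos Δλ = 0.681030
θ = atan2(y, x) = 19.8412° → 19.8412° (mod 360°)

19.8°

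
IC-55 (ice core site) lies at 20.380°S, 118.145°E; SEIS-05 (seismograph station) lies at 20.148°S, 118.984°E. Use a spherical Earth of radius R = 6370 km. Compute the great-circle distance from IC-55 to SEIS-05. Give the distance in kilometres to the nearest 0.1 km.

Δφ = 0.2320°,  Δλ = 0.8390°
a = sin²(Δφ/2) + cos φ₁ cos φ₂ sin²(Δλ/2) = 0.000051
c = 2·arcsin(√a) = 0.014321 rad = 0.8206°
d = R·c = 6370 × 0.014321 = 91.2 km

91.2 km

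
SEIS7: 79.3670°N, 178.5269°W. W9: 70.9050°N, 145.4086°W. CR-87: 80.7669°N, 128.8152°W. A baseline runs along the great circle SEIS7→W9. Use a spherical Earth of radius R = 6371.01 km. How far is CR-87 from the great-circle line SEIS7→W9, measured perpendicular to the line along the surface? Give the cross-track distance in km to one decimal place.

δ₁₃ = central angle SEIS7→CR-87 = 0.146831 rad  (haversine)
θ₁₃ = bearing SEIS7→CR-87 = 56.779°,  θ₁₂ = bearing SEIS7→W9 = 117.971°
dₓₜ = R·arcsin(sin δ₁₃ · sin(θ₁₃ − θ₁₂)) = 6371.01·arcsin(0.14630·sin(-61.192°)) = -818.998 km
|dₓₜ| = 818.998 km

819.0 km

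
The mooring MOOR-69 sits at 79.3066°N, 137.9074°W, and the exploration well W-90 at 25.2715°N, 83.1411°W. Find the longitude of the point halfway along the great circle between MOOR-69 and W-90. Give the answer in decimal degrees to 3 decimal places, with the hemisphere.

Bx = cos φ₂ cos Δλ = 0.521699,  By = cos φ₂ sin Δλ = 0.738633
φₘ = atan2(sin φ₁ + sin φ₂, √((cos φ₁ + Bx)² + By²)) = 54.03875°
λₘ = λ₁ + atan2(By, cos φ₁ + Bx) = -91.66409°

91.664°W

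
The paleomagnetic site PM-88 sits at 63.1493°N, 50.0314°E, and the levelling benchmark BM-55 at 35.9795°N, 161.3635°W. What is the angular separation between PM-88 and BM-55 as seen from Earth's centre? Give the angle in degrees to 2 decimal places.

77.75°

Δφ = -27.1698°,  Δλ = 148.6051°
a = sin²(Δφ/2) + cos φ₁ cos φ₂ sin²(Δλ/2) = 0.393918
c = 2·arcsin(√a) = 1.357007 rad = 77.7508°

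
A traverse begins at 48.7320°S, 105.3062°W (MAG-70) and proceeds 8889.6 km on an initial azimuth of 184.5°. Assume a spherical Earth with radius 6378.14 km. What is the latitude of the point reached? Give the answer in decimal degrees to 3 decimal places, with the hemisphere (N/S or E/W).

δ = d/R = 8889.6/6378.14 = 1.393761 rad
φ₂ = arcsin(sin φ₁ cos δ + cos φ₁ sin δ cos θ)
   = arcsin(-0.75163·0.17611 + 0.65958·0.98437·-0.99692) = -51.22791°
λ₂ = λ₁ + atan2(sin θ sin δ cos φ₁, cos δ − sin φ₁ sin φ₂) = 81.77818°

51.228°S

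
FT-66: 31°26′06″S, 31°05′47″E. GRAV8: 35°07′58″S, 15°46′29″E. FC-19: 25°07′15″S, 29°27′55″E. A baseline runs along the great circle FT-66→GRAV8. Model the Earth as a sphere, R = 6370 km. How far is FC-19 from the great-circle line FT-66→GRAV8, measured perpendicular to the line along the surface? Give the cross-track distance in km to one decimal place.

714.5 km

FT-66: φ = -31.43500°, λ = +31.09639°
GRAV8: φ = -35.13278°, λ = +15.77472°
FC-19: φ = -25.12083°, λ = +29.46528°
δ₁₃ = central angle FT-66→FC-19 = 0.113013 rad  (haversine)
θ₁₃ = bearing FT-66→FC-19 = 346.789°,  θ₁₂ = bearing FT-66→GRAV8 = 249.766°
dₓₜ = R·arcsin(sin δ₁₃ · sin(θ₁₃ − θ₁₂)) = 6370·arcsin(0.11277·sin(97.023°)) = 714.472 km
|dₓₜ| = 714.472 km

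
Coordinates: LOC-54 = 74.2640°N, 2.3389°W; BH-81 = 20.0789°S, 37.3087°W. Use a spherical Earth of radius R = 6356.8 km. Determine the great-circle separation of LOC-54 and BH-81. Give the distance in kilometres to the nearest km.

10761 km

Δφ = -94.3429°,  Δλ = -34.9698°
a = sin²(Δφ/2) + cos φ₁ cos φ₂ sin²(Δλ/2) = 0.560857
c = 2·arcsin(√a) = 1.692813 rad = 96.9910°
d = R·c = 6356.8 × 1.692813 = 10760.9 km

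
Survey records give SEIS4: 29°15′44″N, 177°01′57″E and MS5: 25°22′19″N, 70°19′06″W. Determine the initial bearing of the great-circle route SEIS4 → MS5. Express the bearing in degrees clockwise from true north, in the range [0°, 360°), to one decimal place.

SEIS4: φ = +29.26222°, λ = +177.03250°
MS5: φ = +25.37194°, λ = -70.31833°
Δλ = 112.6492°
y = sin Δλ · cos φ₂ = 0.833864
x = cos φ₁ sin φ₂ − sin φ₁ cos φ₂ cos Δλ = 0.543891
θ = atan2(y, x) = 56.8854° → 56.8854° (mod 360°)

56.9°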